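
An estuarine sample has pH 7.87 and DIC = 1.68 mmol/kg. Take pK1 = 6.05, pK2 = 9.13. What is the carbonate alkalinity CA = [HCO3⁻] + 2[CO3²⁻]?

CA = [HCO3⁻] + 2[CO3²⁻] = (α₁ + 2α₂)·DIC
At pH 7.87: [H⁺]/K1 = 10^-1.82 = 0.015136, K2/[H⁺] = 10^-1.26 = 0.054954
α₁ = 1/(1 + 0.015136 + 0.054954) = 1/1.0701 = 0.9345; α₂ = α₁·K2/[H⁺] = 0.05135
α₁ + 2α₂ = 1.0372
CA = 1.0372 × 1.68 = 1.74 mmol/kg

CA = 1.74 mmol/kg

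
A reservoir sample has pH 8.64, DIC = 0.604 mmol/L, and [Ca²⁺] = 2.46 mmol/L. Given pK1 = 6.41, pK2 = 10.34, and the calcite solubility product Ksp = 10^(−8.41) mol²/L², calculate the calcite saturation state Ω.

Ω = 7.43

α₂ = 1 / (1 + [H⁺]/K2 + [H⁺]²/(K1K2)) = 1 / (1 + 10^+1.70 + 10^-0.53)
   = 1 / (1 + 50.119 + 0.29512) = 1/51.414 = 0.01945
[CO3²⁻] = α₂ × DIC = 0.01945 × 0.604 = 0.01175 mmol/L = 11.75 μmol/L
Ksp = 10^(−8.41) = 3.890×10^-9
Ω = [Ca²⁺][CO3²⁻]/Ksp = (2.46×10^-3)(1.175×10^-5) / 3.890×10^-9 = 7.43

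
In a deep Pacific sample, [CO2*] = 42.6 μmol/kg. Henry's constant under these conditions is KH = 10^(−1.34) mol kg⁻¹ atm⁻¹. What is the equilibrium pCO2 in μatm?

KH = 10^(−1.34) = 4.571×10^-2 mol kg⁻¹ atm⁻¹
pCO2 = [CO2*]/KH = 42.6×10^-6 / 4.571×10^-2 = 9.32×10^-4 atm = 932 μatm

pCO2 = 932 μatm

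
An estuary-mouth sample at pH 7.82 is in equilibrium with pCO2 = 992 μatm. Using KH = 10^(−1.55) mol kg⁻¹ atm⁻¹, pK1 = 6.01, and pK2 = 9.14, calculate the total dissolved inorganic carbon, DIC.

[CO2*] = KH · pCO2 = 10^(−1.55) × 992×10^-6 = 2.796×10^-5 mol/kg
α₀ = 1/(1 + K1/[H⁺] + K1K2/[H⁺]²) = 1/(1 + 10^+1.81 + 10^+0.49) = 0.01457
DIC = [CO2*]/α₀ = 2.796×10^-5 / 0.01457 = 1.92 mmol/kg

DIC = 1.92 mmol/kg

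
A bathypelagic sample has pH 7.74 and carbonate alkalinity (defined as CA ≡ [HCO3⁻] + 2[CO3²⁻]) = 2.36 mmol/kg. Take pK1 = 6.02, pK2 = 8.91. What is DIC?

CA = [HCO3⁻] + 2[CO3²⁻] = (α₁ + 2α₂)·DIC
At pH 7.74: [H⁺]/K1 = 10^-1.72 = 0.019055, K2/[H⁺] = 10^-1.17 = 0.067608
α₁ = 1/(1 + 0.019055 + 0.067608) = 1/1.0867 = 0.9202; α₂ = α₁·K2/[H⁺] = 0.06222
α₁ + 2α₂ = 1.0447
DIC = CA / (α₁ + 2α₂) = 2.36 / 1.0447 = 2.26 mmol/kg

DIC = 2.26 mmol/kg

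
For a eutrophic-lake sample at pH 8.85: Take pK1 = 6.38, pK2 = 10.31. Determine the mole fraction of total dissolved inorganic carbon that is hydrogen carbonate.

α₁ = 0.963

α₁ = 1 / (1 + [H⁺]/K1 + K2/[H⁺]) = 1 / (1 + 10^-2.47 + 10^-1.46)
   = 1 / (1 + 0.0033884 + 0.034674) = 1/1.0381 = 0.9633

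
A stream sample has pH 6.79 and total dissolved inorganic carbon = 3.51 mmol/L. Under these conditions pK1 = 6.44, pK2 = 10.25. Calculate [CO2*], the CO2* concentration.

α₀ = 1 / (1 + K1/[H⁺] + K1K2/[H⁺]²) = 1 / (1 + 10^+0.35 + 10^-3.11)
   = 1 / (1 + 2.2387 + 0.00077625) = 1/3.2395 = 0.3087
[CO2*] = α₀ × DIC = 0.3087 × 3.51 = 1.08 mmol/L

[CO2*] = 1.08 mmol/L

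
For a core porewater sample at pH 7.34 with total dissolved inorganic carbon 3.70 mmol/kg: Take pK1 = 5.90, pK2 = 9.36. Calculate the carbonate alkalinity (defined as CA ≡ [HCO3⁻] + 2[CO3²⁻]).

CA = [HCO3⁻] + 2[CO3²⁻] = (α₁ + 2α₂)·DIC
At pH 7.34: [H⁺]/K1 = 10^-1.44 = 0.036308, K2/[H⁺] = 10^-2.02 = 0.0095499
α₁ = 1/(1 + 0.036308 + 0.0095499) = 1/1.0459 = 0.9562; α₂ = α₁·K2/[H⁺] = 0.009131
α₁ + 2α₂ = 0.9744
CA = 0.9744 × 3.70 = 3.61 mmol/kg

CA = 3.61 mmol/kg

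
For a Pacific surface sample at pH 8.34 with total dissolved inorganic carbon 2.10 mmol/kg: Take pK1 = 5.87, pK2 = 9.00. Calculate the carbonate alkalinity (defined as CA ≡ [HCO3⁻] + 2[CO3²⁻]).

CA = [HCO3⁻] + 2[CO3²⁻] = (α₁ + 2α₂)·DIC
At pH 8.34: [H⁺]/K1 = 10^-2.47 = 0.0033884, K2/[H⁺] = 10^-0.66 = 0.21878
α₁ = 1/(1 + 0.0033884 + 0.21878) = 1/1.2222 = 0.8182; α₂ = α₁·K2/[H⁺] = 0.1790
α₁ + 2α₂ = 1.1762
CA = 1.1762 × 2.10 = 2.47 mmol/kg

CA = 2.47 mmol/kg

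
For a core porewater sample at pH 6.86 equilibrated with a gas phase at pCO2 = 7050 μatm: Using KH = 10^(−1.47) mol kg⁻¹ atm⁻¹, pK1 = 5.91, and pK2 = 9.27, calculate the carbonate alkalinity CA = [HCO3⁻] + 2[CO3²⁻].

[CO2*] = KH · pCO2 = 10^(−1.47) × 7050×10^-6 = 2.389×10^-4 mol/kg
α₀ = 1/(1 + K1/[H⁺] + K1K2/[H⁺]²) = 1/(1 + 10^+0.95 + 10^-1.46) = 0.1005
DIC = [CO2*]/α₀ = 2.389×10^-4 / 0.1005 = 2.376 mmol/kg
CA = (α₁ + 2α₂)·DIC = (0.8960 + 2×0.003486) × 2.376 = 2.15 mmol/kg

CA = 2.15 mmol/kg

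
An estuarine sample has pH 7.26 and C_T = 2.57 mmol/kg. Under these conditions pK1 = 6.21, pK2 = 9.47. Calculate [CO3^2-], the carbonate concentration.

[CO3²⁻] = 14.5 μmol/kg

α₂ = 1 / (1 + [H⁺]/K2 + [H⁺]²/(K1K2)) = 1 / (1 + 10^+2.21 + 10^+1.16)
   = 1 / (1 + 162.18 + 14.454) = 1/177.64 = 0.005630
[CO3²⁻] = α₂ × DIC = 0.005630 × 2.57 = 0.0145 mmol/kg = 14.5 μmol/kg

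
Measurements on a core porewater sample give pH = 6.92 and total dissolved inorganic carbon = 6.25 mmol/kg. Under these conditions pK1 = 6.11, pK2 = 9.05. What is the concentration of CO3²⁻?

α₂ = 1 / (1 + [H⁺]/K2 + [H⁺]²/(K1K2)) = 1 / (1 + 10^+2.13 + 10^+1.32)
   = 1 / (1 + 134.90 + 20.893) = 1/156.79 = 0.006378
[CO3²⁻] = α₂ × DIC = 0.006378 × 6.25 = 0.0399 mmol/kg

[CO3²⁻] = 0.0399 mmol/kg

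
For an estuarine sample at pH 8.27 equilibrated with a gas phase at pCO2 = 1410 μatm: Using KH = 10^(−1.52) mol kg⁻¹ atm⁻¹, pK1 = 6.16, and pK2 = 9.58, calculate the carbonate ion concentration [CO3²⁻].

[CO2*] = KH · pCO2 = 10^(−1.52) × 1410×10^-6 = 4.258×10^-5 mol/kg
α₀ = 1/(1 + K1/[H⁺] + K1K2/[H⁺]²) = 1/(1 + 10^+2.11 + 10^+0.80) = 0.007346
DIC = [CO2*]/α₀ = 4.258×10^-5 / 0.007346 = 5.797 mmol/kg
[CO3²⁻] = α₂·DIC; α₂ = 0.04635, so [CO3²⁻] = 0.04635 × 5.797 = 0.269 mmol/kg

[CO3²⁻] = 0.269 mmol/kg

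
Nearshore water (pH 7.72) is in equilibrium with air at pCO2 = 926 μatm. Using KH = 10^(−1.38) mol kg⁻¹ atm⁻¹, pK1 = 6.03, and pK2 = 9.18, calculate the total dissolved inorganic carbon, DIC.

DIC = 1.99 mmol/kg

[CO2*] = KH · pCO2 = 10^(−1.38) × 926×10^-6 = 3.860×10^-5 mol/kg
α₀ = 1/(1 + K1/[H⁺] + K1K2/[H⁺]²) = 1/(1 + 10^+1.69 + 10^+0.23) = 0.01935
DIC = [CO2*]/α₀ = 3.860×10^-5 / 0.01935 = 1.99 mmol/kg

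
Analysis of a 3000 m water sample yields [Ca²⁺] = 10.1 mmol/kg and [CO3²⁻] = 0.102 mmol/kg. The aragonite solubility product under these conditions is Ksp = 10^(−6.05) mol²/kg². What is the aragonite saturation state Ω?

Ω = 1.16

Ksp = 10^(−6.05) = 8.913×10^-7
Ω = [Ca²⁺][CO3²⁻]/Ksp = (10.1×10^-3)(0.102×10^-3) / 8.913×10^-7 = 1.16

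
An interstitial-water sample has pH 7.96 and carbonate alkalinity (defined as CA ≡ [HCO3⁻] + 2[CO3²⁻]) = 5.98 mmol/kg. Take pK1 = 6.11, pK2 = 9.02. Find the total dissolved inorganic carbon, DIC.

CA = [HCO3⁻] + 2[CO3²⁻] = (α₁ + 2α₂)·DIC
At pH 7.96: [H⁺]/K1 = 10^-1.85 = 0.014125, K2/[H⁺] = 10^-1.06 = 0.087096
α₁ = 1/(1 + 0.014125 + 0.087096) = 1/1.1012 = 0.9081; α₂ = α₁·K2/[H⁺] = 0.07909
α₁ + 2α₂ = 1.0663
DIC = CA / (α₁ + 2α₂) = 5.98 / 1.0663 = 5.61 mmol/kg

DIC = 5.61 mmol/kg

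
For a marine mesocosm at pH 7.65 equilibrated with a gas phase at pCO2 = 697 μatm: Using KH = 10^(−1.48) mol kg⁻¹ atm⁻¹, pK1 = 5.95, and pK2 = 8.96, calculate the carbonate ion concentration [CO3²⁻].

[CO3²⁻] = 0.0567 mmol/kg

[CO2*] = KH · pCO2 = 10^(−1.48) × 697×10^-6 = 2.308×10^-5 mol/kg
α₀ = 1/(1 + K1/[H⁺] + K1K2/[H⁺]²) = 1/(1 + 10^+1.70 + 10^+0.39) = 0.01867
DIC = [CO2*]/α₀ = 2.308×10^-5 / 0.01867 = 1.236 mmol/kg
[CO3²⁻] = α₂·DIC; α₂ = 0.04582, so [CO3²⁻] = 0.04582 × 1.236 = 0.0567 mmol/kg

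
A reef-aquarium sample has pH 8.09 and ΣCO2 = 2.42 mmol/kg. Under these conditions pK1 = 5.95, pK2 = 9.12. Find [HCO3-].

[HCO3⁻] = 2.20 mmol/kg

α₁ = 1 / (1 + [H⁺]/K1 + K2/[H⁺]) = 1 / (1 + 10^-2.14 + 10^-1.03)
   = 1 / (1 + 0.0072444 + 0.093325) = 1/1.1006 = 0.9086
[HCO3⁻] = α₁ × DIC = 0.9086 × 2.42 = 2.20 mmol/kg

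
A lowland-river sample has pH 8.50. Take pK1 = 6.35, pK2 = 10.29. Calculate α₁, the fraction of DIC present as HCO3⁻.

α₁ = 0.977

α₁ = 1 / (1 + [H⁺]/K1 + K2/[H⁺]) = 1 / (1 + 10^-2.15 + 10^-1.79)
   = 1 / (1 + 0.0070795 + 0.016218) = 1/1.0233 = 0.9772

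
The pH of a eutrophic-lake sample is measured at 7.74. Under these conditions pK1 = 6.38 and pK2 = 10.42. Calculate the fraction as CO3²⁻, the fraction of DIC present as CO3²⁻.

α₂ = 0.00200

α₂ = 1 / (1 + [H⁺]/K2 + [H⁺]²/(K1K2)) = 1 / (1 + 10^+2.68 + 10^+1.32)
   = 1 / (1 + 478.63 + 20.893) = 1/500.52 = 0.001998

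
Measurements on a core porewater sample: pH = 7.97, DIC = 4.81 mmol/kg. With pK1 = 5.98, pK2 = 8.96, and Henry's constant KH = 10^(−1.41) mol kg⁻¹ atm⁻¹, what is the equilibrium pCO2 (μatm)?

pCO2 = 1140 μatm

α₀ = 1 / (1 + K1/[H⁺] + K1K2/[H⁺]²) = 1 / (1 + 10^+1.99 + 10^+1.00)
   = 1 / (1 + 97.724 + 10.000) = 1/108.72 = 0.009198
[CO2*] = α₀ × DIC = 0.009198 × 4.81 = 0.04424 mmol/kg
pCO2 = [CO2*]/KH = 4.424×10^-5 / 3.890×10^-2 = 1140 μatm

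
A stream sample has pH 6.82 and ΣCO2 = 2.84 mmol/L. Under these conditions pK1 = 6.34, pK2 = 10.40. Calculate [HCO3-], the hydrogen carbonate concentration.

[HCO3⁻] = 2.13 mmol/L

α₁ = 1 / (1 + [H⁺]/K1 + K2/[H⁺]) = 1 / (1 + 10^-0.48 + 10^-3.58)
   = 1 / (1 + 0.33113 + 0.00026303) = 1/1.3314 = 0.7511
[HCO3⁻] = α₁ × DIC = 0.7511 × 2.84 = 2.13 mmol/L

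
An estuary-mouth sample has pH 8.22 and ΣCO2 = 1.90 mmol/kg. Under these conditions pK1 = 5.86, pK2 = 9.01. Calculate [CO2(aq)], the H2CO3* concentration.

α₀ = 1 / (1 + K1/[H⁺] + K1K2/[H⁺]²) = 1 / (1 + 10^+2.36 + 10^+1.57)
   = 1 / (1 + 229.09 + 37.154) = 1/267.24 = 0.003742
[CO2*] = α₀ × DIC = 0.003742 × 1.90 = 0.00711 mmol/kg = 7.11 μmol/kg

[CO2*] = 7.11 μmol/kg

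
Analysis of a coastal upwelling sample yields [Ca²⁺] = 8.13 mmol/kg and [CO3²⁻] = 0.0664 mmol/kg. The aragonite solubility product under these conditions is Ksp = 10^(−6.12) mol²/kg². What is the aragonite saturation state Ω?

Ksp = 10^(−6.12) = 7.586×10^-7
Ω = [Ca²⁺][CO3²⁻]/Ksp = (8.13×10^-3)(0.0664×10^-3) / 7.586×10^-7 = 0.712

Ω = 0.712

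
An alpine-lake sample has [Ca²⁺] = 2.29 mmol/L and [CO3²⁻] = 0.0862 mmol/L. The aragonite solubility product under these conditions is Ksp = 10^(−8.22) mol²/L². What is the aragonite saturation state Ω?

Ω = 32.8

Ksp = 10^(−8.22) = 6.026×10^-9
Ω = [Ca²⁺][CO3²⁻]/Ksp = (2.29×10^-3)(0.0862×10^-3) / 6.026×10^-9 = 32.8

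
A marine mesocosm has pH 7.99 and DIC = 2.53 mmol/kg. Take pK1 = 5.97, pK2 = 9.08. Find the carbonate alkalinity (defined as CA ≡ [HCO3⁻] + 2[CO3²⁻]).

CA = [HCO3⁻] + 2[CO3²⁻] = (α₁ + 2α₂)·DIC
At pH 7.99: [H⁺]/K1 = 10^-2.02 = 0.0095499, K2/[H⁺] = 10^-1.09 = 0.081283
α₁ = 1/(1 + 0.0095499 + 0.081283) = 1/1.0908 = 0.9167; α₂ = α₁·K2/[H⁺] = 0.07451
α₁ + 2α₂ = 1.0658
CA = 1.0658 × 2.53 = 2.70 mmol/kg

CA = 2.70 mmol/kg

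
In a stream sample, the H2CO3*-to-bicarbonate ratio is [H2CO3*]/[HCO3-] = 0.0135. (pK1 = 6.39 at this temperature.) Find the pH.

pH = 8.26

From K1 = [H⁺][HCO3-]/[H2CO3*]:  pH = pK1 − log₁₀([H2CO3*]/[HCO3-])
log₁₀(0.0135) = -1.870
pH = 6.39 − (-1.870) = 8.26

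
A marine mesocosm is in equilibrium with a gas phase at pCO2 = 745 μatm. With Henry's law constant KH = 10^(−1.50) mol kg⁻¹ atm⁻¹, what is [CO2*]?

[CO2*] = 23.6 μmol/kg

KH = 10^(−1.50) = 3.162×10^-2 mol kg⁻¹ atm⁻¹
[CO2*] = KH · pCO2 = 3.162×10^-2 × 745×10^-6 atm = 2.36×10^-5 mol/kg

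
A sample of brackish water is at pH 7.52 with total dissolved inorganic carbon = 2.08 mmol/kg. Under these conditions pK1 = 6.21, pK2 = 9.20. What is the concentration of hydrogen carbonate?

α₁ = 1 / (1 + [H⁺]/K1 + K2/[H⁺]) = 1 / (1 + 10^-1.31 + 10^-1.68)
   = 1 / (1 + 0.048978 + 0.020893) = 1/1.0699 = 0.9347
[HCO3⁻] = α₁ × DIC = 0.9347 × 2.08 = 1.94 mmol/kg

[HCO3⁻] = 1.94 mmol/kg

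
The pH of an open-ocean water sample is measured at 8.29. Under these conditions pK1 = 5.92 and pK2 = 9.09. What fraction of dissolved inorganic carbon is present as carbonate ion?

α₂ = 0.136

α₂ = 1 / (1 + [H⁺]/K2 + [H⁺]²/(K1K2)) = 1 / (1 + 10^+0.80 + 10^-1.57)
   = 1 / (1 + 6.3096 + 0.026915) = 1/7.3365 = 0.1363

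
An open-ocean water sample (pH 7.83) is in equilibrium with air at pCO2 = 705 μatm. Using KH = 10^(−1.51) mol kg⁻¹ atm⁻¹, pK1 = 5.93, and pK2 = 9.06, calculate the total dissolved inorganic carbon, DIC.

[CO2*] = KH · pCO2 = 10^(−1.51) × 705×10^-6 = 2.179×10^-5 mol/kg
α₀ = 1/(1 + K1/[H⁺] + K1K2/[H⁺]²) = 1/(1 + 10^+1.90 + 10^+0.67) = 0.01175
DIC = [CO2*]/α₀ = 2.179×10^-5 / 0.01175 = 1.85 mmol/kg

DIC = 1.85 mmol/kg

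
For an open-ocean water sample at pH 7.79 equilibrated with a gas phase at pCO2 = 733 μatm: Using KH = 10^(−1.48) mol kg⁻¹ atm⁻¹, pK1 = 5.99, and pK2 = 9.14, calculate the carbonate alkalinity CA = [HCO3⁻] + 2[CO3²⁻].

CA = 1.67 mmol/kg

[CO2*] = KH · pCO2 = 10^(−1.48) × 733×10^-6 = 2.427×10^-5 mol/kg
α₀ = 1/(1 + K1/[H⁺] + K1K2/[H⁺]²) = 1/(1 + 10^+1.80 + 10^+0.45) = 0.01494
DIC = [CO2*]/α₀ = 2.427×10^-5 / 0.01494 = 1.624 mmol/kg
CA = (α₁ + 2α₂)·DIC = (0.9429 + 2×0.04212) × 1.624 = 1.67 mmol/kg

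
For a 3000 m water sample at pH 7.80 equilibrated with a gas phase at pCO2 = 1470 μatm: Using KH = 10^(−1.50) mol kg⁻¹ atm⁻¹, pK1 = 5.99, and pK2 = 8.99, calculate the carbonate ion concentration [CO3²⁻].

[CO2*] = KH · pCO2 = 10^(−1.50) × 1470×10^-6 = 4.649×10^-5 mol/kg
α₀ = 1/(1 + K1/[H⁺] + K1K2/[H⁺]²) = 1/(1 + 10^+1.81 + 10^+0.62) = 0.01434
DIC = [CO2*]/α₀ = 4.649×10^-5 / 0.01434 = 3.242 mmol/kg
[CO3²⁻] = α₂·DIC; α₂ = 0.05978, so [CO3²⁻] = 0.05978 × 3.242 = 0.194 mmol/kg

[CO3²⁻] = 0.194 mmol/kg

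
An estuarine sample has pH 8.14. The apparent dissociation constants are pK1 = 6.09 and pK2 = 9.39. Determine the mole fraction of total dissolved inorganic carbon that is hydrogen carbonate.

α₁ = 0.939

α₁ = 1 / (1 + [H⁺]/K1 + K2/[H⁺]) = 1 / (1 + 10^-2.05 + 10^-1.25)
   = 1 / (1 + 0.0089125 + 0.056234) = 1/1.0651 = 0.9388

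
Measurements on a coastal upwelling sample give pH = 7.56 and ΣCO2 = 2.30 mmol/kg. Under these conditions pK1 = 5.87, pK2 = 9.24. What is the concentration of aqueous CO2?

[CO2*] = 0.0451 mmol/kg

α₀ = 1 / (1 + K1/[H⁺] + K1K2/[H⁺]²) = 1 / (1 + 10^+1.69 + 10^+0.01)
   = 1 / (1 + 48.978 + 1.0233) = 1/51.001 = 0.01961
[CO2*] = α₀ × DIC = 0.01961 × 2.30 = 0.0451 mmol/kg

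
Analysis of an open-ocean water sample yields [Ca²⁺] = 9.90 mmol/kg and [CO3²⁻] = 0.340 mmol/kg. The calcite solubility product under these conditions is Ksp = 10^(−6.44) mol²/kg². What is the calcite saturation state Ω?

Ksp = 10^(−6.44) = 3.631×10^-7
Ω = [Ca²⁺][CO3²⁻]/Ksp = (9.90×10^-3)(0.340×10^-3) / 3.631×10^-7 = 9.27

Ω = 9.27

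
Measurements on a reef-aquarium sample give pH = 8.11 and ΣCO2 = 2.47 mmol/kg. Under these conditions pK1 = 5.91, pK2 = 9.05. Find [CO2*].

[CO2*] = 13.9 μmol/kg

α₀ = 1 / (1 + K1/[H⁺] + K1K2/[H⁺]²) = 1 / (1 + 10^+2.20 + 10^+1.26)
   = 1 / (1 + 158.49 + 18.197) = 1/177.69 = 0.005628
[CO2*] = α₀ × DIC = 0.005628 × 2.47 = 0.0139 mmol/kg = 13.9 μmol/kg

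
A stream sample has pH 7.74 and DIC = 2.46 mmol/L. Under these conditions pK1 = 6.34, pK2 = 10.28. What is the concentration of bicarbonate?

[HCO3⁻] = 2.36 mmol/L

α₁ = 1 / (1 + [H⁺]/K1 + K2/[H⁺]) = 1 / (1 + 10^-1.40 + 10^-2.54)
   = 1 / (1 + 0.039811 + 0.0028840) = 1/1.0427 = 0.9591
[HCO3⁻] = α₁ × DIC = 0.9591 × 2.46 = 2.36 mmol/L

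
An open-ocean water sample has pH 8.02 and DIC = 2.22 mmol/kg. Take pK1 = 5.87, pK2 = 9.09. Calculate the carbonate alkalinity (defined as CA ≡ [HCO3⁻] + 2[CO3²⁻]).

CA = 2.38 mmol/kg

CA = [HCO3⁻] + 2[CO3²⁻] = (α₁ + 2α₂)·DIC
At pH 8.02: [H⁺]/K1 = 10^-2.15 = 0.0070795, K2/[H⁺] = 10^-1.07 = 0.085114
α₁ = 1/(1 + 0.0070795 + 0.085114) = 1/1.0922 = 0.9156; α₂ = α₁·K2/[H⁺] = 0.07793
α₁ + 2α₂ = 1.0714
CA = 1.0714 × 2.22 = 2.38 mmol/kg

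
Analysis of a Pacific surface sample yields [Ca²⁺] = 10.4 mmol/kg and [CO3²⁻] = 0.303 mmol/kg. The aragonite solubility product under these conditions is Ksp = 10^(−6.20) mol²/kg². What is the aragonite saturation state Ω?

Ω = 4.99

Ksp = 10^(−6.20) = 6.310×10^-7
Ω = [Ca²⁺][CO3²⁻]/Ksp = (10.4×10^-3)(0.303×10^-3) / 6.310×10^-7 = 4.99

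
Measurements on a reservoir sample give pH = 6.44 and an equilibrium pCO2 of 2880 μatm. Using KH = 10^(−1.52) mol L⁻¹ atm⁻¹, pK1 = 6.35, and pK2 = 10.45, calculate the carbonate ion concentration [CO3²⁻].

[CO3²⁻] = 0.0105 μmol/L

[CO2*] = KH · pCO2 = 10^(−1.52) × 2880×10^-6 = 8.697×10^-5 mol/L
α₀ = 1/(1 + K1/[H⁺] + K1K2/[H⁺]²) = 1/(1 + 10^+0.09 + 10^-3.92) = 0.4484
DIC = [CO2*]/α₀ = 8.697×10^-5 / 0.4484 = 0.1940 mmol/L
[CO3²⁻] = α₂·DIC; α₂ = 5.390×10^-5, so [CO3²⁻] = 5.390×10^-5 × 0.1940 = 1.05×10^-5 mmol/L = 0.0105 μmol/L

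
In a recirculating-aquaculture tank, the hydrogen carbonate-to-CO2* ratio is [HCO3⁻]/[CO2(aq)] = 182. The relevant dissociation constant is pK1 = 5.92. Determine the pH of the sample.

From K1 = [H⁺][HCO3⁻]/[CO2(aq)]:  pH = pK1 + log₁₀([HCO3⁻]/[CO2(aq)])
log₁₀(182) = +2.260
pH = 5.92 + (+2.260) = 8.18

pH = 8.18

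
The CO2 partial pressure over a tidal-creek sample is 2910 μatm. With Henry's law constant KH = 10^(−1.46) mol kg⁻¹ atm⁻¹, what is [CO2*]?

[CO2*] = 101 μmol/kg

KH = 10^(−1.46) = 3.467×10^-2 mol kg⁻¹ atm⁻¹
[CO2*] = KH · pCO2 = 3.467×10^-2 × 2910×10^-6 atm = 1.01×10^-4 mol/kg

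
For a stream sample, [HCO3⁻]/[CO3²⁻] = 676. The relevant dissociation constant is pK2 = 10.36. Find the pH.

From K2 = [H⁺][CO3²⁻]/[HCO3⁻]:  pH = pK2 − log₁₀([HCO3⁻]/[CO3²⁻])
log₁₀(676) = +2.830
pH = 10.36 − (+2.830) = 7.53

pH = 7.53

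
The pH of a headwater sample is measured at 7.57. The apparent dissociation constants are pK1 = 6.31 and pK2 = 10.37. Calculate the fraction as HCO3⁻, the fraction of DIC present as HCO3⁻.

α₁ = 0.946

α₁ = 1 / (1 + [H⁺]/K1 + K2/[H⁺]) = 1 / (1 + 10^-1.26 + 10^-2.80)
   = 1 / (1 + 0.054954 + 0.0015849) = 1/1.0565 = 0.9465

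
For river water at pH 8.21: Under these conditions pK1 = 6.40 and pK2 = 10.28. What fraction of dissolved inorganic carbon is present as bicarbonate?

α₁ = 0.977

α₁ = 1 / (1 + [H⁺]/K1 + K2/[H⁺]) = 1 / (1 + 10^-1.81 + 10^-2.07)
   = 1 / (1 + 0.015488 + 0.0085114) = 1/1.0240 = 0.9766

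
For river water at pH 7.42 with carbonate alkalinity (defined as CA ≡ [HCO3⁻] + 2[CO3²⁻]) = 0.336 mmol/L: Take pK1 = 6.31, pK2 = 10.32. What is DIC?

CA = [HCO3⁻] + 2[CO3²⁻] = (α₁ + 2α₂)·DIC
At pH 7.42: [H⁺]/K1 = 10^-1.11 = 0.077625, K2/[H⁺] = 10^-2.90 = 0.0012589
α₁ = 1/(1 + 0.077625 + 0.0012589) = 1/1.0789 = 0.9269; α₂ = α₁·K2/[H⁺] = 0.001167
α₁ + 2α₂ = 0.9292
DIC = CA / (α₁ + 2α₂) = 0.336 / 0.9292 = 0.362 mmol/L

DIC = 0.362 mmol/L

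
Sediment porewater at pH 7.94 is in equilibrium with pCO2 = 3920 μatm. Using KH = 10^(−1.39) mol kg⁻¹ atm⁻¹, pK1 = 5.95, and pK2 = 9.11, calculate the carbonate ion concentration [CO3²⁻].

[CO2*] = KH · pCO2 = 10^(−1.39) × 3920×10^-6 = 1.597×10^-4 mol/kg
α₀ = 1/(1 + K1/[H⁺] + K1K2/[H⁺]²) = 1/(1 + 10^+1.99 + 10^+0.82) = 0.009494
DIC = [CO2*]/α₀ = 1.597×10^-4 / 0.009494 = 16.82 mmol/kg
[CO3²⁻] = α₂·DIC; α₂ = 0.06273, so [CO3²⁻] = 0.06273 × 16.82 = 1.06 mmol/kg

[CO3²⁻] = 1.06 mmol/kg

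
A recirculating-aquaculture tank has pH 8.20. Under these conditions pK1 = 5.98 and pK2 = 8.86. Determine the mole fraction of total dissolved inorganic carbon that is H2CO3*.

α₀ = 0.00492

α₀ = 1 / (1 + K1/[H⁺] + K1K2/[H⁺]²) = 1 / (1 + 10^+2.22 + 10^+1.56)
   = 1 / (1 + 165.96 + 36.308) = 1/203.27 = 0.004920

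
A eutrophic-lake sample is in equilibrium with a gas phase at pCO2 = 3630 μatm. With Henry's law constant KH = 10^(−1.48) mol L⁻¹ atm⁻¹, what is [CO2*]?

KH = 10^(−1.48) = 3.311×10^-2 mol L⁻¹ atm⁻¹
[CO2*] = KH · pCO2 = 3.311×10^-2 × 3630×10^-6 atm = 1.20×10^-4 mol/L

[CO2*] = 120 μmol/L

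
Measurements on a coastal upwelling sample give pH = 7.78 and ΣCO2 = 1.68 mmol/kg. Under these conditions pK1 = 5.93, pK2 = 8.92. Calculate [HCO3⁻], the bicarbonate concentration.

[HCO3⁻] = 1.55 mmol/kg

α₁ = 1 / (1 + [H⁺]/K1 + K2/[H⁺]) = 1 / (1 + 10^-1.85 + 10^-1.14)
   = 1 / (1 + 0.014125 + 0.072444) = 1/1.0866 = 0.9203
[HCO3⁻] = α₁ × DIC = 0.9203 × 1.68 = 1.55 mmol/kg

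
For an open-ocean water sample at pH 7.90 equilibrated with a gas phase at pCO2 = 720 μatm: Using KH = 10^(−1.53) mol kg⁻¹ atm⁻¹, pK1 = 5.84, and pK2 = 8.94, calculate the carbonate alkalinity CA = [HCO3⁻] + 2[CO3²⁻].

CA = 2.88 mmol/kg

[CO2*] = KH · pCO2 = 10^(−1.53) × 720×10^-6 = 2.125×10^-5 mol/kg
α₀ = 1/(1 + K1/[H⁺] + K1K2/[H⁺]²) = 1/(1 + 10^+2.06 + 10^+1.02) = 0.007918
DIC = [CO2*]/α₀ = 2.125×10^-5 / 0.007918 = 2.683 mmol/kg
CA = (α₁ + 2α₂)·DIC = (0.9092 + 2×0.08292) × 2.683 = 2.88 mmol/kg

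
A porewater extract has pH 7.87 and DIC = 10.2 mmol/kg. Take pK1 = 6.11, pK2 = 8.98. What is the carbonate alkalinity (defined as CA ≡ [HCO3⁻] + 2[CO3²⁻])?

CA = 10.8 mmol/kg

CA = [HCO3⁻] + 2[CO3²⁻] = (α₁ + 2α₂)·DIC
At pH 7.87: [H⁺]/K1 = 10^-1.76 = 0.017378, K2/[H⁺] = 10^-1.11 = 0.077625
α₁ = 1/(1 + 0.017378 + 0.077625) = 1/1.0950 = 0.9132; α₂ = α₁·K2/[H⁺] = 0.07089
α₁ + 2α₂ = 1.0550
CA = 1.0550 × 10.2 = 10.8 mmol/kg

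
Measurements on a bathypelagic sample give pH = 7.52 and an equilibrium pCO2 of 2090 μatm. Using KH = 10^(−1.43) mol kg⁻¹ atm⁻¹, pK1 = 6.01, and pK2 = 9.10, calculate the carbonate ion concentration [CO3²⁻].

[CO3²⁻] = 0.0661 mmol/kg

[CO2*] = KH · pCO2 = 10^(−1.43) × 2090×10^-6 = 7.765×10^-5 mol/kg
α₀ = 1/(1 + K1/[H⁺] + K1K2/[H⁺]²) = 1/(1 + 10^+1.51 + 10^-0.07) = 0.02923
DIC = [CO2*]/α₀ = 7.765×10^-5 / 0.02923 = 2.656 mmol/kg
[CO3²⁻] = α₂·DIC; α₂ = 0.02488, so [CO3²⁻] = 0.02488 × 2.656 = 0.0661 mmol/kg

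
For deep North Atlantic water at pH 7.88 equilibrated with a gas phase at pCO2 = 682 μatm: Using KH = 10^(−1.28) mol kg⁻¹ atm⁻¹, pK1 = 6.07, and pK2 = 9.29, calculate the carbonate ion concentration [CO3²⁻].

[CO2*] = KH · pCO2 = 10^(−1.28) × 682×10^-6 = 3.579×10^-5 mol/kg
α₀ = 1/(1 + K1/[H⁺] + K1K2/[H⁺]²) = 1/(1 + 10^+1.81 + 10^+0.40) = 0.01469
DIC = [CO2*]/α₀ = 3.579×10^-5 / 0.01469 = 2.437 mmol/kg
[CO3²⁻] = α₂·DIC; α₂ = 0.03690, so [CO3²⁻] = 0.03690 × 2.437 = 0.0899 mmol/kg

[CO3²⁻] = 0.0899 mmol/kg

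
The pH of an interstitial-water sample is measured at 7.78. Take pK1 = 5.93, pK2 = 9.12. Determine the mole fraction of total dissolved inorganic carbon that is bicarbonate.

α₁ = 0.944

α₁ = 1 / (1 + [H⁺]/K1 + K2/[H⁺]) = 1 / (1 + 10^-1.85 + 10^-1.34)
   = 1 / (1 + 0.014125 + 0.045709) = 1/1.0598 = 0.9435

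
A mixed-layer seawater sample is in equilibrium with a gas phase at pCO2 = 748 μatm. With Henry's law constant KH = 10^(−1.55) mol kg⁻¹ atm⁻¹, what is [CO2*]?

KH = 10^(−1.55) = 2.818×10^-2 mol kg⁻¹ atm⁻¹
[CO2*] = KH · pCO2 = 2.818×10^-2 × 748×10^-6 atm = 2.11×10^-5 mol/kg

[CO2*] = 21.1 μmol/kg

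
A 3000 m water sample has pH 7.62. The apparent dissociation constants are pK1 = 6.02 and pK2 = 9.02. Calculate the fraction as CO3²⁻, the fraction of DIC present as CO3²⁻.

α₂ = 0.0374

α₂ = 1 / (1 + [H⁺]/K2 + [H⁺]²/(K1K2)) = 1 / (1 + 10^+1.40 + 10^-0.20)
   = 1 / (1 + 25.119 + 0.63096) = 1/26.750 = 0.03738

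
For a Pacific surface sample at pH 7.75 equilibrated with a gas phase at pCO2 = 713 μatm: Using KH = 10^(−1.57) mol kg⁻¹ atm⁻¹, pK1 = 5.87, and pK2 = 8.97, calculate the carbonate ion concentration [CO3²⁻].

[CO2*] = KH · pCO2 = 10^(−1.57) × 713×10^-6 = 1.919×10^-5 mol/kg
α₀ = 1/(1 + K1/[H⁺] + K1K2/[H⁺]²) = 1/(1 + 10^+1.88 + 10^+0.66) = 0.01228
DIC = [CO2*]/α₀ = 1.919×10^-5 / 0.01228 = 1.563 mmol/kg
[CO3²⁻] = α₂·DIC; α₂ = 0.05613, so [CO3²⁻] = 0.05613 × 1.563 = 0.0877 mmol/kg

[CO3²⁻] = 0.0877 mmol/kg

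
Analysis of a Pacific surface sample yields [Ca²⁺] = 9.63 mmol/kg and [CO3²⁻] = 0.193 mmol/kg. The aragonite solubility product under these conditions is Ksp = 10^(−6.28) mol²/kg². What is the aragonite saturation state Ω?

Ω = 3.54

Ksp = 10^(−6.28) = 5.248×10^-7
Ω = [Ca²⁺][CO3²⁻]/Ksp = (9.63×10^-3)(0.193×10^-3) / 5.248×10^-7 = 3.54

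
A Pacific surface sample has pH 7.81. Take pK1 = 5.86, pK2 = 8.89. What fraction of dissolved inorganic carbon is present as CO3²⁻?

α₂ = 0.0760

α₂ = 1 / (1 + [H⁺]/K2 + [H⁺]²/(K1K2)) = 1 / (1 + 10^+1.08 + 10^-0.87)
   = 1 / (1 + 12.023 + 0.13490) = 1/13.158 = 0.07600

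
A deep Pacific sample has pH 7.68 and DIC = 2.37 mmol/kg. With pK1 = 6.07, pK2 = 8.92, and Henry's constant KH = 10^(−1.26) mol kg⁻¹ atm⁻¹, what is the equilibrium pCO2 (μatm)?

α₀ = 1 / (1 + K1/[H⁺] + K1K2/[H⁺]²) = 1 / (1 + 10^+1.61 + 10^+0.37)
   = 1 / (1 + 40.738 + 2.3442) = 1/44.082 = 0.02268
[CO2*] = α₀ × DIC = 0.02268 × 2.37 = 0.05376 mmol/kg
pCO2 = [CO2*]/KH = 5.376×10^-5 / 5.495×10^-2 = 978 μatm

pCO2 = 978 μatm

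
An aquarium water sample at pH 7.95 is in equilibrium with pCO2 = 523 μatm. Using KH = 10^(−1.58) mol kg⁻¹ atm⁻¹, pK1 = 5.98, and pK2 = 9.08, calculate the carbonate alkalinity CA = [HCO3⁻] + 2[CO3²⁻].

CA = 1.47 mmol/kg

[CO2*] = KH · pCO2 = 10^(−1.58) × 523×10^-6 = 1.376×10^-5 mol/kg
α₀ = 1/(1 + K1/[H⁺] + K1K2/[H⁺]²) = 1/(1 + 10^+1.97 + 10^+0.84) = 0.009877
DIC = [CO2*]/α₀ = 1.376×10^-5 / 0.009877 = 1.393 mmol/kg
CA = (α₁ + 2α₂)·DIC = (0.9218 + 2×0.06833) × 1.393 = 1.47 mmol/kg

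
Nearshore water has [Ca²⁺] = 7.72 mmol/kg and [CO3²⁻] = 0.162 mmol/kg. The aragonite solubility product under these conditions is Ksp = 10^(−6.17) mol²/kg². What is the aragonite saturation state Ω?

Ω = 1.85

Ksp = 10^(−6.17) = 6.761×10^-7
Ω = [Ca²⁺][CO3²⁻]/Ksp = (7.72×10^-3)(0.162×10^-3) / 6.761×10^-7 = 1.85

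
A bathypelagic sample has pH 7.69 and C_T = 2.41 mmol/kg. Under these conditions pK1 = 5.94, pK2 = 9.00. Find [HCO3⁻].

[HCO3⁻] = 2.26 mmol/kg

α₁ = 1 / (1 + [H⁺]/K1 + K2/[H⁺]) = 1 / (1 + 10^-1.75 + 10^-1.31)
   = 1 / (1 + 0.017783 + 0.048978) = 1/1.0668 = 0.9374
[HCO3⁻] = α₁ × DIC = 0.9374 × 2.41 = 2.26 mmol/kg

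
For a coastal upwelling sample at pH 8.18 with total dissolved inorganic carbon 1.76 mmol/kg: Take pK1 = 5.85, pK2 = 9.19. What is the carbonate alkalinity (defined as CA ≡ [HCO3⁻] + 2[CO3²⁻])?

CA = [HCO3⁻] + 2[CO3²⁻] = (α₁ + 2α₂)·DIC
At pH 8.18: [H⁺]/K1 = 10^-2.33 = 0.0046774, K2/[H⁺] = 10^-1.01 = 0.097724
α₁ = 1/(1 + 0.0046774 + 0.097724) = 1/1.1024 = 0.9071; α₂ = α₁·K2/[H⁺] = 0.08865
α₁ + 2α₂ = 1.0844
CA = 1.0844 × 1.76 = 1.91 mmol/kg

CA = 1.91 mmol/kg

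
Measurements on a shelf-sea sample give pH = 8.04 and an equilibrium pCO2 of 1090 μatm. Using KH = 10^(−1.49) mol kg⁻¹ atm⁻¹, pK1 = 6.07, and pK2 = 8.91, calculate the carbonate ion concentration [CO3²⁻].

[CO3²⁻] = 0.444 mmol/kg

[CO2*] = KH · pCO2 = 10^(−1.49) × 1090×10^-6 = 3.527×10^-5 mol/kg
α₀ = 1/(1 + K1/[H⁺] + K1K2/[H⁺]²) = 1/(1 + 10^+1.97 + 10^+1.10) = 0.009353
DIC = [CO2*]/α₀ = 3.527×10^-5 / 0.009353 = 3.771 mmol/kg
[CO3²⁻] = α₂·DIC; α₂ = 0.1178, so [CO3²⁻] = 0.1178 × 3.771 = 0.444 mmol/kg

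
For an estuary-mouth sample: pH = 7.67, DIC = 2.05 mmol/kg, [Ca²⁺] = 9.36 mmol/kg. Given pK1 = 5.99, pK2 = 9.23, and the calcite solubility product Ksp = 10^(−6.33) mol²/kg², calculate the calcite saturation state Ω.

Ω = 1.08

α₂ = 1 / (1 + [H⁺]/K2 + [H⁺]²/(K1K2)) = 1 / (1 + 10^+1.56 + 10^-0.12)
   = 1 / (1 + 36.308 + 0.75858) = 1/38.066 = 0.02627
[CO3²⁻] = α₂ × DIC = 0.02627 × 2.05 = 0.05385 mmol/kg
Ksp = 10^(−6.33) = 4.677×10^-7
Ω = [Ca²⁺][CO3²⁻]/Ksp = (9.36×10^-3)(5.385×10^-5) / 4.677×10^-7 = 1.08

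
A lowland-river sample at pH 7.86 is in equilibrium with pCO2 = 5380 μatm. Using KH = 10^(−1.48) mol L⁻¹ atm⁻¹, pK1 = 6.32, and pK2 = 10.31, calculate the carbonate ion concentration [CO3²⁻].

[CO2*] = KH · pCO2 = 10^(−1.48) × 5380×10^-6 = 1.781×10^-4 mol/L
α₀ = 1/(1 + K1/[H⁺] + K1K2/[H⁺]²) = 1/(1 + 10^+1.54 + 10^-0.91) = 0.02794
DIC = [CO2*]/α₀ = 1.781×10^-4 / 0.02794 = 6.377 mmol/L
[CO3²⁻] = α₂·DIC; α₂ = 0.003437, so [CO3²⁻] = 0.003437 × 6.377 = 0.0219 mmol/L

[CO3²⁻] = 0.0219 mmol/L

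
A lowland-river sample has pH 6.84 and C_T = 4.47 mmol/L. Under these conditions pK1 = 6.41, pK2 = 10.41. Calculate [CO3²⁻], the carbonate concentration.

α₂ = 1 / (1 + [H⁺]/K2 + [H⁺]²/(K1K2)) = 1 / (1 + 10^+3.57 + 10^+3.14)
   = 1 / (1 + 3715.4 + 1380.4) = 1/5096.7 = 0.0001962
[CO3²⁻] = α₂ × DIC = 0.0001962 × 4.47 = 0.000877 mmol/L = 0.877 μmol/L

[CO3²⁻] = 0.877 μmol/L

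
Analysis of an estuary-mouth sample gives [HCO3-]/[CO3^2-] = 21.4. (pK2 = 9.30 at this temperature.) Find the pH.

pH = 7.97

From K2 = [H⁺][CO3^2-]/[HCO3-]:  pH = pK2 − log₁₀([HCO3-]/[CO3^2-])
log₁₀(21.4) = +1.330
pH = 9.30 − (+1.330) = 7.97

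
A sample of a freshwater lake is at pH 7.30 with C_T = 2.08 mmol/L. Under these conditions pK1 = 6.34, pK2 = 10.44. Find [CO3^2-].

α₂ = 1 / (1 + [H⁺]/K2 + [H⁺]²/(K1K2)) = 1 / (1 + 10^+3.14 + 10^+2.18)
   = 1 / (1 + 1380.4 + 151.36) = 1/1532.7 = 0.0006524
[CO3²⁻] = α₂ × DIC = 0.0006524 × 2.08 = 0.00136 mmol/L = 1.36 μmol/L

[CO3²⁻] = 1.36 μmol/L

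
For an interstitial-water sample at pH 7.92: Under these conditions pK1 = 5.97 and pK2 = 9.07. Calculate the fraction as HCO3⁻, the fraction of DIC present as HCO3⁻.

α₁ = 1 / (1 + [H⁺]/K1 + K2/[H⁺]) = 1 / (1 + 10^-1.95 + 10^-1.15)
   = 1 / (1 + 0.011220 + 0.070795) = 1/1.0820 = 0.9242

α₁ = 0.924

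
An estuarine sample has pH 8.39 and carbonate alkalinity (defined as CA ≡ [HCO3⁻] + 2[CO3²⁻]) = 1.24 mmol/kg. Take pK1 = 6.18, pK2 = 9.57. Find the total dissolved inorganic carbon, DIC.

DIC = 1.17 mmol/kg

CA = [HCO3⁻] + 2[CO3²⁻] = (α₁ + 2α₂)·DIC
At pH 8.39: [H⁺]/K1 = 10^-2.21 = 0.0061660, K2/[H⁺] = 10^-1.18 = 0.066069
α₁ = 1/(1 + 0.0061660 + 0.066069) = 1/1.0722 = 0.9326; α₂ = α₁·K2/[H⁺] = 0.06162
α₁ + 2α₂ = 1.0559
DIC = CA / (α₁ + 2α₂) = 1.24 / 1.0559 = 1.17 mmol/kg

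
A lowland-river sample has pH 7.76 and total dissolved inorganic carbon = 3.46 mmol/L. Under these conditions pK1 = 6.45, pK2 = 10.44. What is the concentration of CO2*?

α₀ = 1 / (1 + K1/[H⁺] + K1K2/[H⁺]²) = 1 / (1 + 10^+1.31 + 10^-1.37)
   = 1 / (1 + 20.417 + 0.042658) = 1/21.460 = 0.04660
[CO2*] = α₀ × DIC = 0.04660 × 3.46 = 0.161 mmol/L

[CO2*] = 0.161 mmol/L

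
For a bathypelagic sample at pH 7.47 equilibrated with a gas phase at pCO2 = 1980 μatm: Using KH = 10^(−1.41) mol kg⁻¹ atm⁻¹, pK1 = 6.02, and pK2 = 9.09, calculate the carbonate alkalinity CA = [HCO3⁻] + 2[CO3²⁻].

CA = 2.28 mmol/kg

[CO2*] = KH · pCO2 = 10^(−1.41) × 1980×10^-6 = 7.703×10^-5 mol/kg
α₀ = 1/(1 + K1/[H⁺] + K1K2/[H⁺]²) = 1/(1 + 10^+1.45 + 10^-0.17) = 0.03349
DIC = [CO2*]/α₀ = 7.703×10^-5 / 0.03349 = 2.300 mmol/kg
CA = (α₁ + 2α₂)·DIC = (0.9439 + 2×0.02264) × 2.300 = 2.28 mmol/kg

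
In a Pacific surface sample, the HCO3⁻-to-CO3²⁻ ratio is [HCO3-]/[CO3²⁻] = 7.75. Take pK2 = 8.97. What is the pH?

pH = 8.08

From K2 = [H⁺][CO3²⁻]/[HCO3-]:  pH = pK2 − log₁₀([HCO3-]/[CO3²⁻])
log₁₀(7.75) = +0.889
pH = 8.97 − (+0.889) = 8.08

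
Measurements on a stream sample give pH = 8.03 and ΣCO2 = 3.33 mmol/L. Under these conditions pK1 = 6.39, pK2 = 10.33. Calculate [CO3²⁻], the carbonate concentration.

[CO3²⁻] = 16.2 μmol/L

α₂ = 1 / (1 + [H⁺]/K2 + [H⁺]²/(K1K2)) = 1 / (1 + 10^+2.30 + 10^+0.66)
   = 1 / (1 + 199.53 + 4.5709) = 1/205.10 = 0.004876
[CO3²⁻] = α₂ × DIC = 0.004876 × 3.33 = 0.0162 mmol/L = 16.2 μmol/L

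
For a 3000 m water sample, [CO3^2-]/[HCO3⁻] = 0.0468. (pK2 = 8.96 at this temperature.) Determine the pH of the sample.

From K2 = [H⁺][CO3^2-]/[HCO3⁻]:  pH = pK2 + log₁₀([CO3^2-]/[HCO3⁻])
log₁₀(0.0468) = -1.330
pH = 8.96 + (-1.330) = 7.63

pH = 7.63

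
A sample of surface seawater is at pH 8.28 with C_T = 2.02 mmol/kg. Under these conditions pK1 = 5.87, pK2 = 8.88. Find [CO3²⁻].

[CO3²⁻] = 0.404 mmol/kg

α₂ = 1 / (1 + [H⁺]/K2 + [H⁺]²/(K1K2)) = 1 / (1 + 10^+0.60 + 10^-1.81)
   = 1 / (1 + 3.9811 + 0.015488) = 1/4.9966 = 0.2001
[CO3²⁻] = α₂ × DIC = 0.2001 × 2.02 = 0.404 mmol/kg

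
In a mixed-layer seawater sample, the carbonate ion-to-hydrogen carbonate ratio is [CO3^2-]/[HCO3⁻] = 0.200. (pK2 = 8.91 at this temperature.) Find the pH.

pH = 8.21

From K2 = [H⁺][CO3^2-]/[HCO3⁻]:  pH = pK2 + log₁₀([CO3^2-]/[HCO3⁻])
log₁₀(0.200) = -0.699
pH = 8.91 + (-0.699) = 8.21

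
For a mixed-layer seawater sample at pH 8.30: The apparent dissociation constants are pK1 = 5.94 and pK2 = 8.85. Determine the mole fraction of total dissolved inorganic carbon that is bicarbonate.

α₁ = 1 / (1 + [H⁺]/K1 + K2/[H⁺]) = 1 / (1 + 10^-2.36 + 10^-0.55)
   = 1 / (1 + 0.0043652 + 0.28184) = 1/1.2862 = 0.7775

α₁ = 0.777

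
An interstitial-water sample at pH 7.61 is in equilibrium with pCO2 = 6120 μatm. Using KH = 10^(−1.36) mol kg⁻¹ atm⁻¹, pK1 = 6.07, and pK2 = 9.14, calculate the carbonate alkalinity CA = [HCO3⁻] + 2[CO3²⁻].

[CO2*] = KH · pCO2 = 10^(−1.36) × 6120×10^-6 = 2.671×10^-4 mol/kg
α₀ = 1/(1 + K1/[H⁺] + K1K2/[H⁺]²) = 1/(1 + 10^+1.54 + 10^+0.01) = 0.02725
DIC = [CO2*]/α₀ = 2.671×10^-4 / 0.02725 = 9.804 mmol/kg
CA = (α₁ + 2α₂)·DIC = (0.9449 + 2×0.02788) × 9.804 = 9.81 mmol/kg

CA = 9.81 mmol/kg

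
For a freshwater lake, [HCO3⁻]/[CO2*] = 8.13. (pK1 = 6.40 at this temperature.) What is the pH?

pH = 7.31

From K1 = [H⁺][HCO3⁻]/[CO2*]:  pH = pK1 + log₁₀([HCO3⁻]/[CO2*])
log₁₀(8.13) = +0.910
pH = 6.40 + (+0.910) = 7.31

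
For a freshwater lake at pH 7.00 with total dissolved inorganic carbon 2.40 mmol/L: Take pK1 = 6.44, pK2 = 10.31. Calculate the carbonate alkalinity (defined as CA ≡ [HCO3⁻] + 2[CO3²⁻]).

CA = [HCO3⁻] + 2[CO3²⁻] = (α₁ + 2α₂)·DIC
At pH 7.00: [H⁺]/K1 = 10^-0.56 = 0.27542, K2/[H⁺] = 10^-3.31 = 0.00048978
α₁ = 1/(1 + 0.27542 + 0.00048978) = 1/1.2759 = 0.7838; α₂ = α₁·K2/[H⁺] = 0.0003839
α₁ + 2α₂ = 0.7845
CA = 0.7845 × 2.40 = 1.88 mmol/L

CA = 1.88 mmol/L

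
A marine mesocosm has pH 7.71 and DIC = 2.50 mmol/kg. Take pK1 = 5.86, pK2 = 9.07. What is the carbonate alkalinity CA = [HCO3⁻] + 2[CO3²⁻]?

CA = [HCO3⁻] + 2[CO3²⁻] = (α₁ + 2α₂)·DIC
At pH 7.71: [H⁺]/K1 = 10^-1.85 = 0.014125, K2/[H⁺] = 10^-1.36 = 0.043652
α₁ = 1/(1 + 0.014125 + 0.043652) = 1/1.0578 = 0.9454; α₂ = α₁·K2/[H⁺] = 0.04127
α₁ + 2α₂ = 1.0279
CA = 1.0279 × 2.50 = 2.57 mmol/kg

CA = 2.57 mmol/kg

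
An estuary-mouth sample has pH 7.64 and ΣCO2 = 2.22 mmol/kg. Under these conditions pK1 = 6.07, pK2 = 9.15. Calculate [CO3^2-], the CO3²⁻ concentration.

[CO3²⁻] = 0.0649 mmol/kg

α₂ = 1 / (1 + [H⁺]/K2 + [H⁺]²/(K1K2)) = 1 / (1 + 10^+1.51 + 10^-0.06)
   = 1 / (1 + 32.359 + 0.87096) = 1/34.230 = 0.02921
[CO3²⁻] = α₂ × DIC = 0.02921 × 2.22 = 0.0649 mmol/kg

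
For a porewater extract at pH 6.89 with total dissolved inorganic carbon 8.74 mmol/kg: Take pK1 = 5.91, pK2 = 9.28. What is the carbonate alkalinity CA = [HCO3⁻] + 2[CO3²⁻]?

CA = 7.95 mmol/kg

CA = [HCO3⁻] + 2[CO3²⁻] = (α₁ + 2α₂)·DIC
At pH 6.89: [H⁺]/K1 = 10^-0.98 = 0.10471, K2/[H⁺] = 10^-2.39 = 0.0040738
α₁ = 1/(1 + 0.10471 + 0.0040738) = 1/1.1088 = 0.9019; α₂ = α₁·K2/[H⁺] = 0.003674
α₁ + 2α₂ = 0.9092
CA = 0.9092 × 8.74 = 7.95 mmol/kg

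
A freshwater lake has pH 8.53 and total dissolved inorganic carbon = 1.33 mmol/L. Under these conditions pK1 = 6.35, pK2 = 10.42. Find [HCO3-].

[HCO3⁻] = 1.30 mmol/L

α₁ = 1 / (1 + [H⁺]/K1 + K2/[H⁺]) = 1 / (1 + 10^-2.18 + 10^-1.89)
   = 1 / (1 + 0.0066069 + 0.012882) = 1/1.0195 = 0.9809
[HCO3⁻] = α₁ × DIC = 0.9809 × 1.33 = 1.30 mmol/L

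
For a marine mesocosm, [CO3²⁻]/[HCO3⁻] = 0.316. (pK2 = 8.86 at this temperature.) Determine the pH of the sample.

From K2 = [H⁺][CO3²⁻]/[HCO3⁻]:  pH = pK2 + log₁₀([CO3²⁻]/[HCO3⁻])
log₁₀(0.316) = -0.500
pH = 8.86 + (-0.500) = 8.36

pH = 8.36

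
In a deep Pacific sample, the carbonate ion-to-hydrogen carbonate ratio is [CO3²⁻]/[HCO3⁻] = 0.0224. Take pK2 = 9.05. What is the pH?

pH = 7.40

From K2 = [H⁺][CO3²⁻]/[HCO3⁻]:  pH = pK2 + log₁₀([CO3²⁻]/[HCO3⁻])
log₁₀(0.0224) = -1.650
pH = 9.05 + (-1.650) = 7.40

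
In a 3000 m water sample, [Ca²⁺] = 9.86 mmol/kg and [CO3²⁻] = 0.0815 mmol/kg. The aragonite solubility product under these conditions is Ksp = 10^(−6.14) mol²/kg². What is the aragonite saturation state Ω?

Ω = 1.11

Ksp = 10^(−6.14) = 7.244×10^-7
Ω = [Ca²⁺][CO3²⁻]/Ksp = (9.86×10^-3)(0.0815×10^-3) / 7.244×10^-7 = 1.11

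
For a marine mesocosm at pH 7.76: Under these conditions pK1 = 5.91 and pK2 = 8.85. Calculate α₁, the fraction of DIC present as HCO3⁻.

α₁ = 1 / (1 + [H⁺]/K1 + K2/[H⁺]) = 1 / (1 + 10^-1.85 + 10^-1.09)
   = 1 / (1 + 0.014125 + 0.081283) = 1/1.0954 = 0.9129

α₁ = 0.913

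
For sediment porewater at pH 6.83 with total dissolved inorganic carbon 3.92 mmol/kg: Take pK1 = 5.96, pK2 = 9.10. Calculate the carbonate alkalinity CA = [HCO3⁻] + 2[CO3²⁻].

CA = 3.47 mmol/kg

CA = [HCO3⁻] + 2[CO3²⁻] = (α₁ + 2α₂)·DIC
At pH 6.83: [H⁺]/K1 = 10^-0.87 = 0.13490, K2/[H⁺] = 10^-2.27 = 0.0053703
α₁ = 1/(1 + 0.13490 + 0.0053703) = 1/1.1403 = 0.8770; α₂ = α₁·K2/[H⁺] = 0.004710
α₁ + 2α₂ = 0.8864
CA = 0.8864 × 3.92 = 3.47 mmol/kg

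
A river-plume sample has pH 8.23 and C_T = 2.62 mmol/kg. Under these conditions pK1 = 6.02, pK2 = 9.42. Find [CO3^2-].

α₂ = 1 / (1 + [H⁺]/K2 + [H⁺]²/(K1K2)) = 1 / (1 + 10^+1.19 + 10^-1.02)
   = 1 / (1 + 15.488 + 0.095499) = 1/16.584 = 0.06030
[CO3²⁻] = α₂ × DIC = 0.06030 × 2.62 = 0.158 mmol/kg

[CO3²⁻] = 0.158 mmol/kg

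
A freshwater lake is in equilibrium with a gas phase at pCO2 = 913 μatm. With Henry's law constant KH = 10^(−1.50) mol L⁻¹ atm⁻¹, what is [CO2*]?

KH = 10^(−1.50) = 3.162×10^-2 mol L⁻¹ atm⁻¹
[CO2*] = KH · pCO2 = 3.162×10^-2 × 913×10^-6 atm = 2.89×10^-5 mol/L

[CO2*] = 28.9 μmol/L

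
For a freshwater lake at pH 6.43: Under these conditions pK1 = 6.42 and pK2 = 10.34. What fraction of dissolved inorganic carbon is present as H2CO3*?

α₀ = 0.494

α₀ = 1 / (1 + K1/[H⁺] + K1K2/[H⁺]²) = 1 / (1 + 10^+0.01 + 10^-3.90)
   = 1 / (1 + 1.0233 + 0.00012589) = 1/2.0234 = 0.4942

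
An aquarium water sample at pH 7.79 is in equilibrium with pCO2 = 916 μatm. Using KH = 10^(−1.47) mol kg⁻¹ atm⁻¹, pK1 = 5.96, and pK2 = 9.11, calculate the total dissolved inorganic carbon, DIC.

[CO2*] = KH · pCO2 = 10^(−1.47) × 916×10^-6 = 3.104×10^-5 mol/kg
α₀ = 1/(1 + K1/[H⁺] + K1K2/[H⁺]²) = 1/(1 + 10^+1.83 + 10^+0.51) = 0.01392
DIC = [CO2*]/α₀ = 3.104×10^-5 / 0.01392 = 2.23 mmol/kg

DIC = 2.23 mmol/kg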